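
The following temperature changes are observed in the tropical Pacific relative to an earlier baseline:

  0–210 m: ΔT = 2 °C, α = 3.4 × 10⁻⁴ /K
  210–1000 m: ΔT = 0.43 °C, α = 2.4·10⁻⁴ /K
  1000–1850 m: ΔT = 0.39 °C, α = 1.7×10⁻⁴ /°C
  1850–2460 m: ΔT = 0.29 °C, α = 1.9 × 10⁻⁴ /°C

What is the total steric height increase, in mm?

Δh = 314 mm

210 × 2 × 3.4×10⁻⁴ = 0.14280 m
2.4×10⁻⁴ × 790 × 0.43 = 0.081528 m
Layer 3: 1.7×10⁻⁴ × 0.39 × 850 = 0.056355 m
1850–2460 m: 610 × 1.9×10⁻⁴ × 0.29 = 0.033611 m
Δh = 0.14280 + 0.081528 + 0.056355 + 0.033611 = 0.314294 m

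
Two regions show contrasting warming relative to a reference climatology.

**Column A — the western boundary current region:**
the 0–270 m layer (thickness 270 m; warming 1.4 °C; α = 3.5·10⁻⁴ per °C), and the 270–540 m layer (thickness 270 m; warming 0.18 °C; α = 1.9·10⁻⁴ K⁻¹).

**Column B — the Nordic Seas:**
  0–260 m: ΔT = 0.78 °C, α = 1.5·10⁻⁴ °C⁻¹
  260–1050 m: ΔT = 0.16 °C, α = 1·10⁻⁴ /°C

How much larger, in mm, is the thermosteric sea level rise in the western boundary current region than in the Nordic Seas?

98 mm

A 270 × 1.4 × 3.5×10⁻⁴ = 0.13230 m
A Layer 2: 0.18 × 1.9×10⁻⁴ × 270 = 0.009234 m
A total: 0.141534 m
B Layer 1: 0.78 × 260 × 1.5×10⁻⁴ = 0.03042 m
B 260–1050 m: 1×10⁻⁴ × 0.16 × 790 = 0.01264 m
B total: 0.04306 m
Difference: 0.141534 − 0.04306 = 0.098474 m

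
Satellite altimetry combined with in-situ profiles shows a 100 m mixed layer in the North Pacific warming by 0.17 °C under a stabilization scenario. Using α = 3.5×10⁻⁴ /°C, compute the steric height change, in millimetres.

Δh = αΔT·H = 3.5×10⁻⁴ × 0.17 × 100 = 0.00595 m

5.95 mm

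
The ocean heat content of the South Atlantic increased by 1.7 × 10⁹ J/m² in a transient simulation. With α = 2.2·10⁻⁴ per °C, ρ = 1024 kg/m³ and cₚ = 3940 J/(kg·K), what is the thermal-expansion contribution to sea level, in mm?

Δh = αQ/(ρcₚ) = 2.2×10⁻⁴ × 1.7×10⁹ / (1024 × 3940) ≈ 0.092699 m

Δh = 92.7 mm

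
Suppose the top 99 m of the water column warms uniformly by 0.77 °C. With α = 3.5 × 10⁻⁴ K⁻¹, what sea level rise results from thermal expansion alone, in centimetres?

Δh = αΔT·H = 3.5×10⁻⁴ × 0.77 × 99 = 0.0266805 m

Δh ≈ 2.67 cm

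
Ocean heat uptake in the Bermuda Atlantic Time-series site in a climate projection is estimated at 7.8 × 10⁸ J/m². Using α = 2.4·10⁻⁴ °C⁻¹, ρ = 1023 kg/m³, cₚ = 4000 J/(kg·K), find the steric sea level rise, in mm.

Δh = αQ/(ρcₚ) = 2.4×10⁻⁴ × 7.8×10⁸ / (1023 × 4000) ≈ 0.045748 m

45.7 mm of thermosteric rise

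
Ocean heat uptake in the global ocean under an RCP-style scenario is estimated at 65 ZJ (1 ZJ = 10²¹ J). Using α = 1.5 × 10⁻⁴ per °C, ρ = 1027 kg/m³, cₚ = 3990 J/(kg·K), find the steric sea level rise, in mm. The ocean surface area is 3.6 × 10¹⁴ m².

Per unit area: Q = 65×10²¹ / (3.6×10¹⁴) ≈ 1.806×10⁸ J/m²
Δh = αQ/(ρcₚ) = 1.5×10⁻⁴ × 1.806×10⁸ / (1027 × 3990) ≈ 0.006611 m

Δh ≈ 6.6 mm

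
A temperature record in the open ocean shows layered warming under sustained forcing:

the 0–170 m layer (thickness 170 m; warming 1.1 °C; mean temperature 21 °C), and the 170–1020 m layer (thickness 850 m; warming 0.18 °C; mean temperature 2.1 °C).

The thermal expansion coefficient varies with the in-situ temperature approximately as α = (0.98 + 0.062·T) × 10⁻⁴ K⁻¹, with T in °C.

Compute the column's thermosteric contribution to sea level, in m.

0.060 m

Layer 1: α = (0.98 + 0.062×21)×10⁻⁴ = 2.282×10⁻⁴ K⁻¹
Layer 2: α = (0.98 + 0.062×2.1)×10⁻⁴ = 1.1102×10⁻⁴ K⁻¹
1.1 × 2.282×10⁻⁴ × 170 = 0.0426734 m
Layer 2: 0.18 × 1.1102×10⁻⁴ × 850 = 0.01698606 m
Δh = 0.0426734 + 0.01698606 = 0.05965946 m ≈ 0.060 m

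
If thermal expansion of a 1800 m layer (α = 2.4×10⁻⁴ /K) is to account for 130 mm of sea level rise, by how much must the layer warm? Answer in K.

ΔT ≈ 0.301 K

ΔT = Δh/(αH) = 0.13 / (2.4×10⁻⁴ × 1800) ≈ 0.3009 K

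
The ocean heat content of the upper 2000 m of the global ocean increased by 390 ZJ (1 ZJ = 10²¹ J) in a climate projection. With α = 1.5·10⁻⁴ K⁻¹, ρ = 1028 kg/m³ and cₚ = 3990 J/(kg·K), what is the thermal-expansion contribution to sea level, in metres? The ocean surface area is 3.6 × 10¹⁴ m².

0.040 m of thermosteric rise

Per unit area: Q = 390×10²¹ / (3.6×10¹⁴) ≈ 1.083×10⁹ J/m²
Δh = αQ/(ρcₚ) = 1.5×10⁻⁴ × 1.083×10⁹ / (1028 × 3990) ≈ 0.039605 m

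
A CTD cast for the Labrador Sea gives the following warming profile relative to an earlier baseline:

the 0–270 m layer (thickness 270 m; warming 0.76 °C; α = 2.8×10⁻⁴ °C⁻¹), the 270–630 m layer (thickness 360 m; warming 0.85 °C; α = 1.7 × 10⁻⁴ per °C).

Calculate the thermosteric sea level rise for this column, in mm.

Layer 1: 270 × 0.76 × 2.8×10⁻⁴ = 0.057456 m
270–630 m: 1.7×10⁻⁴ × 0.85 × 360 = 0.05202 m
Δh = 0.057456 + 0.05202 = 0.109476 m ≈ 109 mm

Δh ≈ 109 mm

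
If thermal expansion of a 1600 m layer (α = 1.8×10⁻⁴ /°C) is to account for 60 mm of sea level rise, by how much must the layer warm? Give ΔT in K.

ΔT ≈ 0.208 K

ΔT = Δh/(αH) = 0.06 / (1.8×10⁻⁴ × 1600) ≈ 0.2083 K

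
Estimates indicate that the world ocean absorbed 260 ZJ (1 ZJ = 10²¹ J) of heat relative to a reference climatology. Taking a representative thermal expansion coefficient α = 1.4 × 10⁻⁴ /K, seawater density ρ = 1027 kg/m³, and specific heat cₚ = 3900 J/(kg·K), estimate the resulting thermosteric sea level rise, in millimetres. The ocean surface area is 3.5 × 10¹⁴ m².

Δh ≈ 26.0 mm

Per unit area: Q = 260×10²¹ / (3.5×10¹⁴) ≈ 7.429×10⁸ J/m²
Δh = αQ/(ρcₚ) = 1.4×10⁻⁴ × 7.429×10⁸ / (1027 × 3900) ≈ 0.025967 m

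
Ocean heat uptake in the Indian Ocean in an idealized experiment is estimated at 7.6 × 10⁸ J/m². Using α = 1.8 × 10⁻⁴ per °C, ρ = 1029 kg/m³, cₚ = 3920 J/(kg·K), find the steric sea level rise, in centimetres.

Δh = αQ/(ρcₚ) = 1.8×10⁻⁴ × 7.6×10⁸ / (1029 × 3920) ≈ 0.033914 m

about 3.39 cm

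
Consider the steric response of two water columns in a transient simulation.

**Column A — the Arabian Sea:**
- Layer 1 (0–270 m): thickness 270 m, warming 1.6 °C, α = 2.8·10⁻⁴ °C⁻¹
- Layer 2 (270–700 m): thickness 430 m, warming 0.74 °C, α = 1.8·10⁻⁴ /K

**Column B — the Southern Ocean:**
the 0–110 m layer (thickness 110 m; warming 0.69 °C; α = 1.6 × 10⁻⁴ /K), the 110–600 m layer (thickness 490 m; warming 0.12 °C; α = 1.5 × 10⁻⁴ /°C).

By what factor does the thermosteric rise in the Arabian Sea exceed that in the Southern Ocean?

A Layer 1: 270 × 2.8×10⁻⁴ × 1.6 = 0.12096 m
A Layer 2: 0.74 × 430 × 1.8×10⁻⁴ = 0.057276 m
A total: 0.178236 m
B 0–110 m: 110 × 1.6×10⁻⁴ × 0.69 = 0.012144 m
B 490 × 0.12 × 1.5×10⁻⁴ = 0.00882 m
B total: 0.020964 m
Ratio: 0.178236 / 0.020964 ≈ 8.502

a factor of 8.5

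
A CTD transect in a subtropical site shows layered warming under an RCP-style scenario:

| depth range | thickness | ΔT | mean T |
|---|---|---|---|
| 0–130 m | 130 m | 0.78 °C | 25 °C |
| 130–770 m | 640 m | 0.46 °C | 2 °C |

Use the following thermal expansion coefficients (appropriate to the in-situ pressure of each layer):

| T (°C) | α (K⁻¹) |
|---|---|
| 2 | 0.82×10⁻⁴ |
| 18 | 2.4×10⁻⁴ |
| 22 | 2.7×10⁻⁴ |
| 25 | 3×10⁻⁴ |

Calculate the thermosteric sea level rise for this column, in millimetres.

Δh ≈ 54.6 mm

Layer 1 at 25 °C → α = 3×10⁻⁴ K⁻¹
Layer 2 at 2 °C → α = 0.82×10⁻⁴ K⁻¹
0–130 m: 3×10⁻⁴ × 130 × 0.78 = 0.03042 m
640 × 0.46 × 0.82×10⁻⁴ = 0.0241408 m
Δh = 0.03042 + 0.0241408 = 0.0545608 m ≈ 54.6 mm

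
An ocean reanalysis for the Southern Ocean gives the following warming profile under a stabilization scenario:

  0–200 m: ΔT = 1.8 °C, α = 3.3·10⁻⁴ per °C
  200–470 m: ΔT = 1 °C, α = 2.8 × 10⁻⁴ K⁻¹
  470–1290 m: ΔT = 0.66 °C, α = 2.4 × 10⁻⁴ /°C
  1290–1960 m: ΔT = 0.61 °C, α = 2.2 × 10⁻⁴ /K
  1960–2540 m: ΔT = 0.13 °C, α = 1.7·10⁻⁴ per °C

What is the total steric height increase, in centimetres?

Layer 1: 1.8 × 3.3×10⁻⁴ × 200 = 0.11880 m
270 × 1 × 2.8×10⁻⁴ = 0.07560 m
470–1290 m: 820 × 2.4×10⁻⁴ × 0.66 = 0.129888 m
0.61 × 670 × 2.2×10⁻⁴ = 0.089914 m
1960–2540 m: 1.7×10⁻⁴ × 0.13 × 580 = 0.012818 m
Δh = 0.11880 + 0.07560 + 0.129888 + 0.089914 + 0.012818 = 0.42702 m

43 cm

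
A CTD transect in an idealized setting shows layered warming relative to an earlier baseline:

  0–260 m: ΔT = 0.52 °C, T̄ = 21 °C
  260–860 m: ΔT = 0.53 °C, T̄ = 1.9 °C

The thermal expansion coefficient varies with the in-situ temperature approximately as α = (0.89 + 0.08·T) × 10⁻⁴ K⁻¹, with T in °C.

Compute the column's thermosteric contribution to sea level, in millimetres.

Δh ≈ 67.9 mm

Layer 1: α = (0.89 + 0.08×21)×10⁻⁴ = 2.57×10⁻⁴ K⁻¹
Layer 2: α = (0.89 + 0.08×1.9)×10⁻⁴ = 1.042×10⁻⁴ K⁻¹
2.57×10⁻⁴ × 0.52 × 260 = 0.0347464 m
600 × 1.042×10⁻⁴ × 0.53 = 0.0331356 m
Δh = 0.0347464 + 0.0331356 = 0.067882 m ≈ 67.9 mm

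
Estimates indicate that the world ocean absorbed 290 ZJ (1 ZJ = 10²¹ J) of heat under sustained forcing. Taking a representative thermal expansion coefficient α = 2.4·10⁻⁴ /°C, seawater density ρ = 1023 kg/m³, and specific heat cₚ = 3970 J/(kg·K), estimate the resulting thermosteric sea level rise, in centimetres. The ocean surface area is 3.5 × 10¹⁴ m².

4.90 cm

Per unit area: Q = 290×10²¹ / (3.5×10¹⁴) ≈ 8.286×10⁸ J/m²
Δh = αQ/(ρcₚ) = 2.4×10⁻⁴ × 8.286×10⁸ / (1023 × 3970) ≈ 0.048965 m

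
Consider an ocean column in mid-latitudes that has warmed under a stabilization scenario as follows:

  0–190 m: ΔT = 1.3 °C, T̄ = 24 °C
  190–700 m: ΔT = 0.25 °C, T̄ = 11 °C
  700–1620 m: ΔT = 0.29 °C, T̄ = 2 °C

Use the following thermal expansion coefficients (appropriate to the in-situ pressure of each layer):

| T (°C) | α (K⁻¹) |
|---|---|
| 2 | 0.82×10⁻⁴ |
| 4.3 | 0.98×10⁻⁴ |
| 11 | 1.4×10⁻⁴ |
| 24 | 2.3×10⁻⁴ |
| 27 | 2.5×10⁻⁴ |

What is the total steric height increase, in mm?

about 96.5 mm

Layer 1 at 24 °C → α = 2.3×10⁻⁴ K⁻¹
Layer 2 at 11 °C → α = 1.4×10⁻⁴ K⁻¹
Layer 3 at 2 °C → α = 0.82×10⁻⁴ K⁻¹
Layer 1: 1.3 × 190 × 2.3×10⁻⁴ = 0.05681 m
1.4×10⁻⁴ × 510 × 0.25 = 0.01785 m
920 × 0.29 × 0.82×10⁻⁴ = 0.0218776 m
Δh = 0.05681 + 0.01785 + 0.0218776 = 0.0965376 m ≈ 96.5 mm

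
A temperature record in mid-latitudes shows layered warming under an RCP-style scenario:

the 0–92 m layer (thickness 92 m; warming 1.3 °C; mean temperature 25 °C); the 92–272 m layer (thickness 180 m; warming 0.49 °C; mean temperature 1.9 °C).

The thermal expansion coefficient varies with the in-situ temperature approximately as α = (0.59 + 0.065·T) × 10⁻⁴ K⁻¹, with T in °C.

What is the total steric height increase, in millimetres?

Layer 1: α = (0.59 + 0.065×25)×10⁻⁴ = 2.215×10⁻⁴ K⁻¹
Layer 2: α = (0.59 + 0.065×1.9)×10⁻⁴ = 0.7135×10⁻⁴ K⁻¹
Layer 1: 1.3 × 92 × 2.215×10⁻⁴ = 0.0264914 m
Layer 2: 0.7135×10⁻⁴ × 0.49 × 180 = 0.00629307 m
Δh = 0.0264914 + 0.00629307 = 0.03278447 m ≈ 33 mm

33 mm of thermosteric rise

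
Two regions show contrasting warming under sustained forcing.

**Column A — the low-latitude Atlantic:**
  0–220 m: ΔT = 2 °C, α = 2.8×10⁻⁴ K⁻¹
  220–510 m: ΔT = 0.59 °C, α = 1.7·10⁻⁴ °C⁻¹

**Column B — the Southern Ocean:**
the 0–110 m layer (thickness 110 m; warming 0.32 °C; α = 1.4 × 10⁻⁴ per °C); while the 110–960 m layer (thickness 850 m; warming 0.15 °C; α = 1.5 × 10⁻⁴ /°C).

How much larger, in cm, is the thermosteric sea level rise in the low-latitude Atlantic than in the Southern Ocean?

Δh_A − Δh_B ≈ 13 cm

A 0–220 m: 220 × 2.8×10⁻⁴ × 2 = 0.12320 m
A 1.7×10⁻⁴ × 290 × 0.59 = 0.029087 m
A total: 0.152287 m
B 0–110 m: 0.32 × 1.4×10⁻⁴ × 110 = 0.004928 m
B 110–960 m: 0.15 × 1.5×10⁻⁴ × 850 = 0.019125 m
B total: 0.024053 m
Difference: 0.152287 − 0.024053 = 0.128234 m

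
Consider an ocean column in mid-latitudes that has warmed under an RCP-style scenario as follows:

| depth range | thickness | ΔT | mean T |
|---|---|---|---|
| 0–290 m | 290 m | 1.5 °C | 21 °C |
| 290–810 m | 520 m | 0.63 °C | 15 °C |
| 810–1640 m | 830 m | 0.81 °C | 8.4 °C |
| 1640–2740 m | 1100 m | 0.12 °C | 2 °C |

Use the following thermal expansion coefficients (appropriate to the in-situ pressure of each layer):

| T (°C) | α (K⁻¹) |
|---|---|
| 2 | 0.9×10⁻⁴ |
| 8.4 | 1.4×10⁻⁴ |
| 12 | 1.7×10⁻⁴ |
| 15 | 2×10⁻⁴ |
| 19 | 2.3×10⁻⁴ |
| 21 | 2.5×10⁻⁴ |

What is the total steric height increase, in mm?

280 mm of thermosteric rise

Layer 1 at 21 °C → α = 2.5×10⁻⁴ K⁻¹
Layer 2 at 15 °C → α = 2×10⁻⁴ K⁻¹
Layer 3 at 8.4 °C → α = 1.4×10⁻⁴ K⁻¹
Layer 4 at 2 °C → α = 0.9×10⁻⁴ K⁻¹
2.5×10⁻⁴ × 1.5 × 290 = 0.10875 m
0.63 × 2×10⁻⁴ × 520 = 0.06552 m
810–1640 m: 1.4×10⁻⁴ × 0.81 × 830 = 0.094122 m
0.12 × 1100 × 0.9×10⁻⁴ = 0.01188 m
Δh = 0.10875 + 0.06552 + 0.094122 + 0.01188 = 0.280272 m ≈ 280 mm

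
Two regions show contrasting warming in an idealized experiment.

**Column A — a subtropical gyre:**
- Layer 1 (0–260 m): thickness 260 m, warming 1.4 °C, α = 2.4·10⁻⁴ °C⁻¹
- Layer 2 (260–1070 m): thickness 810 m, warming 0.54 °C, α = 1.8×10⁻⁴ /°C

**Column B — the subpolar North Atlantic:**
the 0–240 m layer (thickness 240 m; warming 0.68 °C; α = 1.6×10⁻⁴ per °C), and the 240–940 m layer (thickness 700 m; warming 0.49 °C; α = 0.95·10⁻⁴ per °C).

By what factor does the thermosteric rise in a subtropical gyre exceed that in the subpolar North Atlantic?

A Layer 1: 1.4 × 260 × 2.4×10⁻⁴ = 0.08736 m
A 260–1070 m: 0.54 × 810 × 1.8×10⁻⁴ = 0.078732 m
A total: 0.166092 m
B 0.68 × 240 × 1.6×10⁻⁴ = 0.026112 m
B Layer 2: 0.95×10⁻⁴ × 0.49 × 700 = 0.032585 m
B total: 0.058697 m
Ratio: 0.166092 / 0.058697 ≈ 2.830

a factor of 2.8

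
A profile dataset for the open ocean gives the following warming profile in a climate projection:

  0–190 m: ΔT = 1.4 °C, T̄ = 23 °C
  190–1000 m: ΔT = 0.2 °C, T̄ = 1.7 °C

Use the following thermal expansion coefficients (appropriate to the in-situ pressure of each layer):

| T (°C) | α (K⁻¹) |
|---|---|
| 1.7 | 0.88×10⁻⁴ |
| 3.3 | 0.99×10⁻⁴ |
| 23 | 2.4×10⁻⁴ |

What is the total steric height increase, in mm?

Layer 1 at 23 °C → α = 2.4×10⁻⁴ K⁻¹
Layer 2 at 1.7 °C → α = 0.88×10⁻⁴ K⁻¹
2.4×10⁻⁴ × 190 × 1.4 = 0.06384 m
Layer 2: 0.2 × 0.88×10⁻⁴ × 810 = 0.014256 m
Δh = 0.06384 + 0.014256 = 0.078096 m ≈ 78.1 mm

Δh ≈ 78.1 mm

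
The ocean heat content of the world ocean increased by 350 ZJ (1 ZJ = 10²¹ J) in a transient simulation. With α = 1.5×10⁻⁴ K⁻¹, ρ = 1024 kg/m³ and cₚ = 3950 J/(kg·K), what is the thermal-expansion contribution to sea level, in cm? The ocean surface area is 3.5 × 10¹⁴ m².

Δh ≈ 3.71 cm

Per unit area: Q = 350×10²¹ / (3.5×10¹⁴) = 1×10⁹ J/m²
Δh = αQ/(ρcₚ) = 1.5×10⁻⁴ × 1×10⁹ / (1024 × 3950) ≈ 0.037085 m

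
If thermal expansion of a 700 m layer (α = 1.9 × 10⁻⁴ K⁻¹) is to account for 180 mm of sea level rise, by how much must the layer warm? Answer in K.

ΔT ≈ 1.35 K

ΔT = Δh/(αH) = 0.18 / (1.9×10⁻⁴ × 700) ≈ 1.353 K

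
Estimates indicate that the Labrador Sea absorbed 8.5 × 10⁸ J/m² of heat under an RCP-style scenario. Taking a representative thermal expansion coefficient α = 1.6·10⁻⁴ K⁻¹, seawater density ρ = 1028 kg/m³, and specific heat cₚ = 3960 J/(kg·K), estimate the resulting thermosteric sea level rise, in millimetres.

Δh = αQ/(ρcₚ) = 1.6×10⁻⁴ × 8.5×10⁸ / (1028 × 3960) ≈ 0.033408 m

33 mm of thermosteric rise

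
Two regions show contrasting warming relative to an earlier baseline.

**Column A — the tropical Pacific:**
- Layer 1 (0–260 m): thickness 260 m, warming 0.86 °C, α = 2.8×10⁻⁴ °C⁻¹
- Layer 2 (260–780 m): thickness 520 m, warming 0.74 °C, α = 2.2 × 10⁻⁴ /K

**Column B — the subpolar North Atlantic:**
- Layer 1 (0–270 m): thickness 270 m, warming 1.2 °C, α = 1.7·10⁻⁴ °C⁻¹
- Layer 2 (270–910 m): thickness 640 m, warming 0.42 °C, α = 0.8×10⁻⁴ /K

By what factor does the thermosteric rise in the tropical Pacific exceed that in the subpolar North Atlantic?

A Layer 1: 2.8×10⁻⁴ × 0.86 × 260 = 0.062608 m
A 260–780 m: 2.2×10⁻⁴ × 520 × 0.74 = 0.084656 m
A total: 0.147264 m
B Layer 1: 1.7×10⁻⁴ × 270 × 1.2 = 0.05508 m
B 640 × 0.42 × 0.8×10⁻⁴ = 0.021504 m
B total: 0.076584 m
Ratio: 0.147264 / 0.076584 ≈ 1.923

a factor of 1.92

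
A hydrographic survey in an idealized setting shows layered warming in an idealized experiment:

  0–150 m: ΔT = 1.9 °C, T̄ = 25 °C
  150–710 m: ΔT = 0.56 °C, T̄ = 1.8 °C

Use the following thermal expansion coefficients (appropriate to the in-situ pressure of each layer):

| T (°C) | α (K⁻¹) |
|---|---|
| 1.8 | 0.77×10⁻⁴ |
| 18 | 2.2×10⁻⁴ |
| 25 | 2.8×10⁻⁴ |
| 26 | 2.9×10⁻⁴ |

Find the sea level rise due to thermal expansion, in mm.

100 mm of thermosteric rise

Layer 1 at 25 °C → α = 2.8×10⁻⁴ K⁻¹
Layer 2 at 1.8 °C → α = 0.77×10⁻⁴ K⁻¹
Layer 1: 150 × 1.9 × 2.8×10⁻⁴ = 0.07980 m
Layer 2: 560 × 0.77×10⁻⁴ × 0.56 = 0.0241472 m
Δh = 0.07980 + 0.0241472 = 0.1039472 m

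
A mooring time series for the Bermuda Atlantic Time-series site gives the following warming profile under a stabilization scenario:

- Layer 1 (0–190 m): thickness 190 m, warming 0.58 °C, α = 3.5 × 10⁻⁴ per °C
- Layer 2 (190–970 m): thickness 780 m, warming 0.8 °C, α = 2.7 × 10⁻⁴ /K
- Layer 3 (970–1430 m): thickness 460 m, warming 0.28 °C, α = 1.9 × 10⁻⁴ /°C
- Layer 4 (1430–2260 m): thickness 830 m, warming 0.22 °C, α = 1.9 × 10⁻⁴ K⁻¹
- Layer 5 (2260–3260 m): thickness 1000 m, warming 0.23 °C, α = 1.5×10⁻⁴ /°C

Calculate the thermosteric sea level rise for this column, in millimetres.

Δh = 301 mm

0.58 × 190 × 3.5×10⁻⁴ = 0.03857 m
190–970 m: 780 × 2.7×10⁻⁴ × 0.8 = 0.16848 m
970–1430 m: 460 × 1.9×10⁻⁴ × 0.28 = 0.024472 m
Layer 4: 0.22 × 1.9×10⁻⁴ × 830 = 0.034694 m
Layer 5: 1000 × 1.5×10⁻⁴ × 0.23 = 0.03450 m
Δh = 0.03857 + 0.16848 + 0.024472 + 0.034694 + 0.03450 = 0.300716 m ≈ 301 mm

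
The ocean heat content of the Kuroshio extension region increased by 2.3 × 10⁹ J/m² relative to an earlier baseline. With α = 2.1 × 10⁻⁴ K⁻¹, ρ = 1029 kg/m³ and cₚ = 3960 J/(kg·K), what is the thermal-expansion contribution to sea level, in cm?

Δh = αQ/(ρcₚ) = 2.1×10⁻⁴ × 2.3×10⁹ / (1029 × 3960) ≈ 0.11853 m

about 11.9 cm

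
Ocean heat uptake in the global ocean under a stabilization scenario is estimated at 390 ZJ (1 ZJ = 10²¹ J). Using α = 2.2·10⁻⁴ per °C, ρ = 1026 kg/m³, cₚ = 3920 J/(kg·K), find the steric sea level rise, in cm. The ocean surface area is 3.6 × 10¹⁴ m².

Per unit area: Q = 390×10²¹ / (3.6×10¹⁴) ≈ 1.083×10⁹ J/m²
Δh = αQ/(ρcₚ) = 2.2×10⁻⁴ × 1.083×10⁹ / (1026 × 3920) ≈ 0.05924 m

Δh ≈ 5.9 cm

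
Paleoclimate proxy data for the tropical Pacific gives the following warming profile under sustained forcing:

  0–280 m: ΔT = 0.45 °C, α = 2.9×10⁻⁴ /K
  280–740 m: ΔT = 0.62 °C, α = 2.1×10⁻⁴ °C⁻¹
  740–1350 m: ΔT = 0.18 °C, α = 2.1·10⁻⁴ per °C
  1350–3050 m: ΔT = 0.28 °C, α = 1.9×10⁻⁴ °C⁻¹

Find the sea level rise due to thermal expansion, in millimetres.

210 mm

Layer 1: 2.9×10⁻⁴ × 0.45 × 280 = 0.03654 m
2.1×10⁻⁴ × 0.62 × 460 = 0.059892 m
740–1350 m: 610 × 2.1×10⁻⁴ × 0.18 = 0.023058 m
1350–3050 m: 1700 × 0.28 × 1.9×10⁻⁴ = 0.09044 m
Δh = 0.03654 + 0.059892 + 0.023058 + 0.09044 = 0.20993 m ≈ 210 mm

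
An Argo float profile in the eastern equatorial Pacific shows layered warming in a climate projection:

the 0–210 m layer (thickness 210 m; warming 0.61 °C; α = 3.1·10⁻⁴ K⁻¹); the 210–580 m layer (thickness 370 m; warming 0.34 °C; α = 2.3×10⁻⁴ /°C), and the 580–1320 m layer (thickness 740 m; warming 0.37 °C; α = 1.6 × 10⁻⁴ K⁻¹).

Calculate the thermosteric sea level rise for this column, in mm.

0–210 m: 210 × 0.61 × 3.1×10⁻⁴ = 0.039711 m
210–580 m: 0.34 × 370 × 2.3×10⁻⁴ = 0.028934 m
580–1320 m: 740 × 1.6×10⁻⁴ × 0.37 = 0.043808 m
Δh = 0.039711 + 0.028934 + 0.043808 = 0.112453 m ≈ 110 mm

110 mm of thermosteric rise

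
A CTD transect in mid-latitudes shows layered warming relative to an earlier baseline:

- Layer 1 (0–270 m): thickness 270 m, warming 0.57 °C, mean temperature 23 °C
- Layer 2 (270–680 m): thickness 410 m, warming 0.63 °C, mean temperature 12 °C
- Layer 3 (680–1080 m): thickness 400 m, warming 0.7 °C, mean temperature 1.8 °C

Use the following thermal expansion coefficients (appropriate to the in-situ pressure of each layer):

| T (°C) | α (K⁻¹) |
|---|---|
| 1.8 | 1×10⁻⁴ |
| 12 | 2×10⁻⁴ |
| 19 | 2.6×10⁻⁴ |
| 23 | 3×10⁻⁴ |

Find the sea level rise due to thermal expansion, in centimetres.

Layer 1 at 23 °C → α = 3×10⁻⁴ K⁻¹
Layer 2 at 12 °C → α = 2×10⁻⁴ K⁻¹
Layer 3 at 1.8 °C → α = 1×10⁻⁴ K⁻¹
0–270 m: 270 × 3×10⁻⁴ × 0.57 = 0.04617 m
Layer 2: 410 × 0.63 × 2×10⁻⁴ = 0.05166 m
Layer 3: 1×10⁻⁴ × 0.7 × 400 = 0.02800 m
Δh = 0.04617 + 0.05166 + 0.02800 = 0.12583 m ≈ 12.6 cm

about 12.6 cm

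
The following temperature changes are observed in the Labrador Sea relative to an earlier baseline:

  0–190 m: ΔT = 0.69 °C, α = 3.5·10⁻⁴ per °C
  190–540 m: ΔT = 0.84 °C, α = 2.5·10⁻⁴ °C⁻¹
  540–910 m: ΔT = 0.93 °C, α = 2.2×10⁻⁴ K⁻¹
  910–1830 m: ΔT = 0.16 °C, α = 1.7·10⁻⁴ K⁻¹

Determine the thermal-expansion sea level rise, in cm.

Layer 1: 0.69 × 3.5×10⁻⁴ × 190 = 0.045885 m
2.5×10⁻⁴ × 350 × 0.84 = 0.07350 m
2.2×10⁻⁴ × 370 × 0.93 = 0.075702 m
Layer 4: 920 × 1.7×10⁻⁴ × 0.16 = 0.025024 m
Δh = 0.045885 + 0.07350 + 0.075702 + 0.025024 = 0.220111 m

22 cm of thermosteric rise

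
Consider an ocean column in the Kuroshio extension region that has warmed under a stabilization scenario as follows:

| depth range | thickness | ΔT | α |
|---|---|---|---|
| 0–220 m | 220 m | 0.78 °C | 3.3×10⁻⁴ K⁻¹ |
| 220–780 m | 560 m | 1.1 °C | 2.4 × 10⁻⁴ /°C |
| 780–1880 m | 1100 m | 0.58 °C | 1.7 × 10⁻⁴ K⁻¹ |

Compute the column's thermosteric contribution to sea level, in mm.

Δh = 313 mm

Layer 1: 0.78 × 3.3×10⁻⁴ × 220 = 0.056628 m
1.1 × 560 × 2.4×10⁻⁴ = 0.14784 m
780–1880 m: 0.58 × 1100 × 1.7×10⁻⁴ = 0.10846 m
Δh = 0.056628 + 0.14784 + 0.10846 = 0.312928 m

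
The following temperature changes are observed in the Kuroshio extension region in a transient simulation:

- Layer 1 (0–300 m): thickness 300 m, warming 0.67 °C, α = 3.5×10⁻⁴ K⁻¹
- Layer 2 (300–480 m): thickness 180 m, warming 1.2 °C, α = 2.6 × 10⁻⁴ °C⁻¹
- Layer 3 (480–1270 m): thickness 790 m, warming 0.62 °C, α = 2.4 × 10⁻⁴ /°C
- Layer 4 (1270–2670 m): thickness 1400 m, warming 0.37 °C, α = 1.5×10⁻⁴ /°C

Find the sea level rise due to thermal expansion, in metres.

about 0.32 m

Layer 1: 0.67 × 300 × 3.5×10⁻⁴ = 0.07035 m
Layer 2: 180 × 2.6×10⁻⁴ × 1.2 = 0.05616 m
2.4×10⁻⁴ × 790 × 0.62 = 0.117552 m
0.37 × 1.5×10⁻⁴ × 1400 = 0.07770 m
Δh = 0.07035 + 0.05616 + 0.117552 + 0.07770 = 0.321762 m ≈ 0.32 m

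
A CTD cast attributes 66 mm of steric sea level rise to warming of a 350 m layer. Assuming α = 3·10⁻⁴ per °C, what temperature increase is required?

0.63 °C

ΔT = Δh/(αH) = 0.066 / (3×10⁻⁴ × 350) ≈ 0.6286 °C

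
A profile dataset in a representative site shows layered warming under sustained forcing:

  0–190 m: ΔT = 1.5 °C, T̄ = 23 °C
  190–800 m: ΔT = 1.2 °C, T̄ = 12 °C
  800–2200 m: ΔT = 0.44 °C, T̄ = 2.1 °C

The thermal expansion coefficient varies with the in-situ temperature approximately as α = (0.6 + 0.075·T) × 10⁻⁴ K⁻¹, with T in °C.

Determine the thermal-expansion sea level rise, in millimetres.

Δh ≈ 223 mm

Layer 1: α = (0.6 + 0.075×23)×10⁻⁴ = 2.325×10⁻⁴ K⁻¹
Layer 2: α = (0.6 + 0.075×12)×10⁻⁴ = 1.5×10⁻⁴ K⁻¹
Layer 3: α = (0.6 + 0.075×2.1)×10⁻⁴ = 0.7575×10⁻⁴ K⁻¹
Layer 1: 2.325×10⁻⁴ × 1.5 × 190 = 0.0662625 m
190–800 m: 1.5×10⁻⁴ × 1.2 × 610 = 0.10980 m
1400 × 0.44 × 0.7575×10⁻⁴ = 0.046662 m
Δh = 0.0662625 + 0.10980 + 0.046662 = 0.2227245 m ≈ 223 mm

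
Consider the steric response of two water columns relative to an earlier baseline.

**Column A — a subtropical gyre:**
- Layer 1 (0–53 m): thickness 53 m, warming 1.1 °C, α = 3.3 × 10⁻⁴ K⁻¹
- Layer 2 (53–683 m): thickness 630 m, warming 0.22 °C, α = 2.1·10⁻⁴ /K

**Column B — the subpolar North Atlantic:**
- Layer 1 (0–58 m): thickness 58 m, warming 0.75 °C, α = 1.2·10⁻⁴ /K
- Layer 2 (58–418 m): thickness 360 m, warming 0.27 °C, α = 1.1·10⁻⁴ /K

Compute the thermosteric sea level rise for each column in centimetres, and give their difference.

A 0–53 m: 3.3×10⁻⁴ × 1.1 × 53 = 0.019239 m
A 53–683 m: 0.22 × 2.1×10⁻⁴ × 630 = 0.029106 m
A total: 0.048345 m
B Layer 1: 58 × 1.2×10⁻⁴ × 0.75 = 0.00522 m
B Layer 2: 0.27 × 1.1×10⁻⁴ × 360 = 0.010692 m
B total: 0.015912 m
Difference: 0.048345 − 0.015912 = 0.032433 m

A: 4.83 cm; B: 1.59 cm; difference 3.24 cm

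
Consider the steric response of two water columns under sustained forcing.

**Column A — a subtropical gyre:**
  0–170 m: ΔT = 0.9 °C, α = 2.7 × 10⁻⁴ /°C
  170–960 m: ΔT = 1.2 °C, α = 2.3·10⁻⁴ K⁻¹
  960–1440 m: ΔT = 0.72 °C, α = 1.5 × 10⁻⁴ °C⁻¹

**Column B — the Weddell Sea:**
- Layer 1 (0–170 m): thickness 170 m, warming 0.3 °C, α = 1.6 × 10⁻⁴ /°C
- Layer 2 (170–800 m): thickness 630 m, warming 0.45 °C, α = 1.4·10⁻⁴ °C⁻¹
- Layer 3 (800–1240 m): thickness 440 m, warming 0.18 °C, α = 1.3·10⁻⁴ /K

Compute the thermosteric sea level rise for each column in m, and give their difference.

Δh_A ≈ 0.31 m, Δh_B ≈ 0.058 m; difference ≈ 0.25 m

A Layer 1: 2.7×10⁻⁴ × 170 × 0.9 = 0.04131 m
A 2.3×10⁻⁴ × 790 × 1.2 = 0.21804 m
A Layer 3: 480 × 0.72 × 1.5×10⁻⁴ = 0.05184 m
A total: 0.31119 m
B Layer 1: 170 × 1.6×10⁻⁴ × 0.3 = 0.00816 m
B Layer 2: 0.45 × 630 × 1.4×10⁻⁴ = 0.03969 m
B Layer 3: 0.18 × 1.3×10⁻⁴ × 440 = 0.010296 m
B total: 0.058146 m
Difference: 0.31119 − 0.058146 = 0.253044 m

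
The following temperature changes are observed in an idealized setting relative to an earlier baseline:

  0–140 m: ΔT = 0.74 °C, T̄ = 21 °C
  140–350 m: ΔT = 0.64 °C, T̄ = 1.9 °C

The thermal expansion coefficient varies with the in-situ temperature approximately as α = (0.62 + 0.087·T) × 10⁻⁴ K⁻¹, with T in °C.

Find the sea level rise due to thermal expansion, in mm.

Layer 1: α = (0.62 + 0.087×21)×10⁻⁴ = 2.447×10⁻⁴ K⁻¹
Layer 2: α = (0.62 + 0.087×1.9)×10⁻⁴ = 0.7853×10⁻⁴ K⁻¹
0.74 × 2.447×10⁻⁴ × 140 = 0.02535092 m
140–350 m: 210 × 0.64 × 0.7853×10⁻⁴ = 0.010554432 m
Δh = 0.02535092 + 0.010554432 = 0.035905352 m

about 36 mm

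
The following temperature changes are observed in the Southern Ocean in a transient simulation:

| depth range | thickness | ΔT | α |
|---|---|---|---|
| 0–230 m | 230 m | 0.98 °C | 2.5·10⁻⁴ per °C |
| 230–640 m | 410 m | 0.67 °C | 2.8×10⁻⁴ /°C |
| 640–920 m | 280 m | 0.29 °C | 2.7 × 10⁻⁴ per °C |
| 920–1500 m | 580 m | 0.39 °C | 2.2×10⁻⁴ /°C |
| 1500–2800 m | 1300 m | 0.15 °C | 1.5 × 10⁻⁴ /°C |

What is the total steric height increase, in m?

0.98 × 2.5×10⁻⁴ × 230 = 0.05635 m
410 × 2.8×10⁻⁴ × 0.67 = 0.076916 m
0.29 × 280 × 2.7×10⁻⁴ = 0.021924 m
580 × 2.2×10⁻⁴ × 0.39 = 0.049764 m
1300 × 1.5×10⁻⁴ × 0.15 = 0.02925 m
Δh = 0.05635 + 0.076916 + 0.021924 + 0.049764 + 0.02925 = 0.234204 m ≈ 0.234 m

0.234 m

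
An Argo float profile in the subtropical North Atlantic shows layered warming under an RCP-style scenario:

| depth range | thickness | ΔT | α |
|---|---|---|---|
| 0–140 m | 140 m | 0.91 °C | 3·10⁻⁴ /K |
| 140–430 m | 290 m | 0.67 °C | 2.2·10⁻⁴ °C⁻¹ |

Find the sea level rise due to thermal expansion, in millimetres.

81 mm

0–140 m: 0.91 × 3×10⁻⁴ × 140 = 0.03822 m
140–430 m: 2.2×10⁻⁴ × 0.67 × 290 = 0.042746 m
Δh = 0.03822 + 0.042746 = 0.080966 m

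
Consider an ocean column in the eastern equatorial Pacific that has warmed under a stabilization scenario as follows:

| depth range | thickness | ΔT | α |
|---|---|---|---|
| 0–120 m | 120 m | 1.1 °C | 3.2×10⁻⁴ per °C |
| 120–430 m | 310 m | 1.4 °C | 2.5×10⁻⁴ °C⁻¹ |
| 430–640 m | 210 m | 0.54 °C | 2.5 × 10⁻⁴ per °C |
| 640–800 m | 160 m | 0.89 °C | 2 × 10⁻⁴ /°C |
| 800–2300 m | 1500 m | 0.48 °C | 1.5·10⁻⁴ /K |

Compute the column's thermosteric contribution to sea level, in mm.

Δh = 316 mm

Layer 1: 120 × 1.1 × 3.2×10⁻⁴ = 0.04224 m
310 × 2.5×10⁻⁴ × 1.4 = 0.10850 m
430–640 m: 210 × 0.54 × 2.5×10⁻⁴ = 0.02835 m
640–800 m: 2×10⁻⁴ × 160 × 0.89 = 0.02848 m
800–2300 m: 1500 × 1.5×10⁻⁴ × 0.48 = 0.10800 m
Δh = 0.04224 + 0.10850 + 0.02835 + 0.02848 + 0.10800 = 0.31557 m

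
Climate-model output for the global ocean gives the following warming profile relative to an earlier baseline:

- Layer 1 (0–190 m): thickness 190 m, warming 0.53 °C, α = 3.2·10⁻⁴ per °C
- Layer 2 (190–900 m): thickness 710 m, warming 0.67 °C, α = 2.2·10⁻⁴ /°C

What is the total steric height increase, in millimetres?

Δh = 137 mm

190 × 0.53 × 3.2×10⁻⁴ = 0.032224 m
0.67 × 710 × 2.2×10⁻⁴ = 0.104654 m
Δh = 0.032224 + 0.104654 = 0.136878 m ≈ 137 mm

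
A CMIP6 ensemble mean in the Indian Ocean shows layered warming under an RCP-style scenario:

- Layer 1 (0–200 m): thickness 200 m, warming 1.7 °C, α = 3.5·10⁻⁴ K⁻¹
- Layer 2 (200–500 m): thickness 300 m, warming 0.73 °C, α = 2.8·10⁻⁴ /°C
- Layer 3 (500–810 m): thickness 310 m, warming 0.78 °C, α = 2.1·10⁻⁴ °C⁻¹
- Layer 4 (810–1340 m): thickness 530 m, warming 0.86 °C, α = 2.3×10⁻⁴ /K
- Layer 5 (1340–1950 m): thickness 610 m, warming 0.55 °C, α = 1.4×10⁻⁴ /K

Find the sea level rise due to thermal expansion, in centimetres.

38 cm

Layer 1: 200 × 1.7 × 3.5×10⁻⁴ = 0.11900 m
Layer 2: 0.73 × 300 × 2.8×10⁻⁴ = 0.06132 m
310 × 2.1×10⁻⁴ × 0.78 = 0.050778 m
810–1340 m: 0.86 × 530 × 2.3×10⁻⁴ = 0.104834 m
1340–1950 m: 1.4×10⁻⁴ × 0.55 × 610 = 0.04697 m
Δh = 0.11900 + 0.06132 + 0.050778 + 0.104834 + 0.04697 = 0.382902 m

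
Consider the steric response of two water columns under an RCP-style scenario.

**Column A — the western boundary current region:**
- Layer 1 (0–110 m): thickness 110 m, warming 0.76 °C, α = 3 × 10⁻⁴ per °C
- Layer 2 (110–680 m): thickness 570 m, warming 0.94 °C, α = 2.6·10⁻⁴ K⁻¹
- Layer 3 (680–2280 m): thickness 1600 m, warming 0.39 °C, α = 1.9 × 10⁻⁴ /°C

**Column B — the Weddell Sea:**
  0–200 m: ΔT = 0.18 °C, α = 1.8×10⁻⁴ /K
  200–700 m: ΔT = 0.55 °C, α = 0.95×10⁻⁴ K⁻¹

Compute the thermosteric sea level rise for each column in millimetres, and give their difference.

Δh_A ≈ 283 mm, Δh_B ≈ 32.6 mm; difference ≈ 250 mm

A Layer 1: 110 × 3×10⁻⁴ × 0.76 = 0.02508 m
A 110–680 m: 2.6×10⁻⁴ × 570 × 0.94 = 0.139308 m
A 680–2280 m: 1600 × 0.39 × 1.9×10⁻⁴ = 0.11856 m
A total: 0.282948 m
B Layer 1: 1.8×10⁻⁴ × 200 × 0.18 = 0.00648 m
B Layer 2: 0.95×10⁻⁴ × 500 × 0.55 = 0.026125 m
B total: 0.032605 m
Difference: 0.282948 − 0.032605 = 0.250343 m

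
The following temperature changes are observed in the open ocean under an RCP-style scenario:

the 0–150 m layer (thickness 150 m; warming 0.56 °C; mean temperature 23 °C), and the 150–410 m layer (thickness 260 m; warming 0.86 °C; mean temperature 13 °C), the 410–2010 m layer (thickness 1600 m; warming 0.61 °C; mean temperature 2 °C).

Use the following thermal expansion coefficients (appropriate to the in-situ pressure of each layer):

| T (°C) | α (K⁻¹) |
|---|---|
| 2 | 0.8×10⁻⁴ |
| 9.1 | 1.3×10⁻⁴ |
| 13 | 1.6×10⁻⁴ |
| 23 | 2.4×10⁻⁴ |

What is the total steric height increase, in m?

Layer 1 at 23 °C → α = 2.4×10⁻⁴ K⁻¹
Layer 2 at 13 °C → α = 1.6×10⁻⁴ K⁻¹
Layer 3 at 2 °C → α = 0.8×10⁻⁴ K⁻¹
Layer 1: 2.4×10⁻⁴ × 0.56 × 150 = 0.02016 m
150–410 m: 260 × 0.86 × 1.6×10⁻⁴ = 0.035776 m
Layer 3: 0.8×10⁻⁴ × 0.61 × 1600 = 0.07808 m
Δh = 0.02016 + 0.035776 + 0.07808 = 0.134016 m ≈ 0.13 m

Δh ≈ 0.13 m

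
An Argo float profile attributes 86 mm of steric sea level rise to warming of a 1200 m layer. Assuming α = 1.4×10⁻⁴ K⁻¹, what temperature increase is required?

ΔT = Δh/(αH) = 0.086 / (1.4×10⁻⁴ × 1200) ≈ 0.5119 K

0.51 K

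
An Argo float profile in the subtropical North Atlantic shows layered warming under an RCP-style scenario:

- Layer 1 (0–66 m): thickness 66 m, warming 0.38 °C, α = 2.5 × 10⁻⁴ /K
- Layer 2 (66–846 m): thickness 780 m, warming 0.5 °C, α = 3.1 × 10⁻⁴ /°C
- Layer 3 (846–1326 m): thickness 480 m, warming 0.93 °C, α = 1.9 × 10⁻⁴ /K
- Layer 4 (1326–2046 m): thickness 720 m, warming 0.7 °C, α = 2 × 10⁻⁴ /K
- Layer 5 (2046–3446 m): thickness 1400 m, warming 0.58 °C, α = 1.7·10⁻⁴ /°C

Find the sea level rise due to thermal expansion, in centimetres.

Layer 1: 2.5×10⁻⁴ × 66 × 0.38 = 0.00627 m
0.5 × 780 × 3.1×10⁻⁴ = 0.12090 m
0.93 × 480 × 1.9×10⁻⁴ = 0.084816 m
Layer 4: 720 × 0.7 × 2×10⁻⁴ = 0.10080 m
2046–3446 m: 1.7×10⁻⁴ × 1400 × 0.58 = 0.13804 m
Δh = 0.00627 + 0.12090 + 0.084816 + 0.10080 + 0.13804 = 0.450826 m ≈ 45.1 cm

Δh ≈ 45.1 cm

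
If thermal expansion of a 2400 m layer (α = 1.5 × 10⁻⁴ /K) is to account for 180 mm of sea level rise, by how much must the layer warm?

about 0.500 °C

ΔT = Δh/(αH) = 0.18 / (1.5×10⁻⁴ × 2400) = 0.5000 °C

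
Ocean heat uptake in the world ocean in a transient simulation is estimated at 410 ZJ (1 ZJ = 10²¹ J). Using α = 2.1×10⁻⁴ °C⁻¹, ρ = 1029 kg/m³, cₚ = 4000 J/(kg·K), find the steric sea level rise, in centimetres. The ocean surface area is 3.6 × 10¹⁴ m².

Per unit area: Q = 410×10²¹ / (3.6×10¹⁴) ≈ 1.139×10⁹ J/m²
Δh = αQ/(ρcₚ) = 2.1×10⁻⁴ × 1.139×10⁹ / (1029 × 4000) ≈ 0.058112 m

5.81 cm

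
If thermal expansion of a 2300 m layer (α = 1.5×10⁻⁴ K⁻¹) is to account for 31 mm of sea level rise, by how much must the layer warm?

ΔT = Δh/(αH) = 0.031 / (1.5×10⁻⁴ × 2300) ≈ 0.08986 K

about 0.0899 K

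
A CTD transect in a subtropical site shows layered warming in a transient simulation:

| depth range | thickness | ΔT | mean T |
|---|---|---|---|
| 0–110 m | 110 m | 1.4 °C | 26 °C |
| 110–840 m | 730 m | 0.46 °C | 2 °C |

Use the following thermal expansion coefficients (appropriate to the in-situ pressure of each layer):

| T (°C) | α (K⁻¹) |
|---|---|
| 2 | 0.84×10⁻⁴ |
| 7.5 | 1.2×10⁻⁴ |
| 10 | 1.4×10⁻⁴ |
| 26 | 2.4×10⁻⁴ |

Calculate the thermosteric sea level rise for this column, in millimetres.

Δh ≈ 65 mm

Layer 1 at 26 °C → α = 2.4×10⁻⁴ K⁻¹
Layer 2 at 2 °C → α = 0.84×10⁻⁴ K⁻¹
2.4×10⁻⁴ × 110 × 1.4 = 0.03696 m
Layer 2: 0.84×10⁻⁴ × 730 × 0.46 = 0.0282072 m
Δh = 0.03696 + 0.0282072 = 0.0651672 m ≈ 65 mm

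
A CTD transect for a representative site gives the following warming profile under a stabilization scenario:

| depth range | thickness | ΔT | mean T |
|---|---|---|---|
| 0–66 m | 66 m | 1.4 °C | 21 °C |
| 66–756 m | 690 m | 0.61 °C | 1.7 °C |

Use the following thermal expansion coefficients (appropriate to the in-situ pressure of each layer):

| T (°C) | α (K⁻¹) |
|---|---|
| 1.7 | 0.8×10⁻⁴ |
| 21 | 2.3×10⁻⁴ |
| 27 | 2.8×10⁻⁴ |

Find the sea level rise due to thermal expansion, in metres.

Layer 1 at 21 °C → α = 2.3×10⁻⁴ K⁻¹
Layer 2 at 1.7 °C → α = 0.8×10⁻⁴ K⁻¹
Layer 1: 1.4 × 2.3×10⁻⁴ × 66 = 0.021252 m
Layer 2: 0.61 × 690 × 0.8×10⁻⁴ = 0.033672 m
Δh = 0.021252 + 0.033672 = 0.054924 m

Δh = 0.0549 m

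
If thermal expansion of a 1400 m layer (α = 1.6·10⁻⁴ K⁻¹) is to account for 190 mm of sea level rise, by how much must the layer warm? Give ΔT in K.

ΔT = Δh/(αH) = 0.19 / (1.6×10⁻⁴ × 1400) ≈ 0.8482 K

about 0.848 K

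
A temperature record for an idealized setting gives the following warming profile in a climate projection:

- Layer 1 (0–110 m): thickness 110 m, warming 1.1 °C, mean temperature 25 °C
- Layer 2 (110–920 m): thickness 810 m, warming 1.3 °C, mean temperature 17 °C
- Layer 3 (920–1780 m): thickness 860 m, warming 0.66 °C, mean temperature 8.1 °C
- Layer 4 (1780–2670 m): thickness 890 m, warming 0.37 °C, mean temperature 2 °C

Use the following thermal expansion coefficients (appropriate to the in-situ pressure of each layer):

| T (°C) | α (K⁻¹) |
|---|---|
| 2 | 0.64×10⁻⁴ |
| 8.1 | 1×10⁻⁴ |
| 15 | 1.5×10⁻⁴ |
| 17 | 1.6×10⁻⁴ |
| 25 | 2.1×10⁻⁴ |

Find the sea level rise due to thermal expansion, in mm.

270 mm

Layer 1 at 25 °C → α = 2.1×10⁻⁴ K⁻¹
Layer 2 at 17 °C → α = 1.6×10⁻⁴ K⁻¹
Layer 3 at 8.1 °C → α = 1×10⁻⁴ K⁻¹
Layer 4 at 2 °C → α = 0.64×10⁻⁴ K⁻¹
110 × 2.1×10⁻⁴ × 1.1 = 0.02541 m
110–920 m: 1.3 × 1.6×10⁻⁴ × 810 = 0.16848 m
920–1780 m: 0.66 × 860 × 1×10⁻⁴ = 0.05676 m
1780–2670 m: 890 × 0.37 × 0.64×10⁻⁴ = 0.0210752 m
Δh = 0.02541 + 0.16848 + 0.05676 + 0.0210752 = 0.2717252 m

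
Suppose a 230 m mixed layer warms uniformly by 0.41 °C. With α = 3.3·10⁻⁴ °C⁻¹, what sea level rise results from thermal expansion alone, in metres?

0.0311 m of thermosteric rise

Δh = αΔT·H = 3.3×10⁻⁴ × 0.41 × 230 = 0.031119 m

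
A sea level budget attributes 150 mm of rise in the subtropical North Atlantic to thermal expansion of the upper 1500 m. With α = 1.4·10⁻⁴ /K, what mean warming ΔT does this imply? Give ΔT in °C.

0.71 °C

ΔT = Δh/(αH) = 0.15 / (1.4×10⁻⁴ × 1500) ≈ 0.7143 °C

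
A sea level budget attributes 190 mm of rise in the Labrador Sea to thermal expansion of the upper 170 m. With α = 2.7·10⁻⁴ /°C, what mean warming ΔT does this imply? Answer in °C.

about 4.14 °C

ΔT = Δh/(αH) = 0.19 / (2.7×10⁻⁴ × 170) ≈ 4.139 °C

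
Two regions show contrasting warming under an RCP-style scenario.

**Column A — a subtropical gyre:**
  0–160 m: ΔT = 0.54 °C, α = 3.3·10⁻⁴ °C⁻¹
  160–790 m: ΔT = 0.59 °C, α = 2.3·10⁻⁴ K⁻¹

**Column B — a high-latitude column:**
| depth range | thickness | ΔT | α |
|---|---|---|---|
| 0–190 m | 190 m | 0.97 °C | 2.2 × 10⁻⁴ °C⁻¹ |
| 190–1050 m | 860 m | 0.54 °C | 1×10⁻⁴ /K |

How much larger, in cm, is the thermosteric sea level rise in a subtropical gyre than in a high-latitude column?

A 160 × 3.3×10⁻⁴ × 0.54 = 0.028512 m
A Layer 2: 0.59 × 2.3×10⁻⁴ × 630 = 0.085491 m
A total: 0.114003 m
B 0–190 m: 0.97 × 190 × 2.2×10⁻⁴ = 0.040546 m
B Layer 2: 860 × 0.54 × 1×10⁻⁴ = 0.04644 m
B total: 0.086986 m
Difference: 0.114003 − 0.086986 = 0.027017 m

Δh_A − Δh_B ≈ 2.7 cm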